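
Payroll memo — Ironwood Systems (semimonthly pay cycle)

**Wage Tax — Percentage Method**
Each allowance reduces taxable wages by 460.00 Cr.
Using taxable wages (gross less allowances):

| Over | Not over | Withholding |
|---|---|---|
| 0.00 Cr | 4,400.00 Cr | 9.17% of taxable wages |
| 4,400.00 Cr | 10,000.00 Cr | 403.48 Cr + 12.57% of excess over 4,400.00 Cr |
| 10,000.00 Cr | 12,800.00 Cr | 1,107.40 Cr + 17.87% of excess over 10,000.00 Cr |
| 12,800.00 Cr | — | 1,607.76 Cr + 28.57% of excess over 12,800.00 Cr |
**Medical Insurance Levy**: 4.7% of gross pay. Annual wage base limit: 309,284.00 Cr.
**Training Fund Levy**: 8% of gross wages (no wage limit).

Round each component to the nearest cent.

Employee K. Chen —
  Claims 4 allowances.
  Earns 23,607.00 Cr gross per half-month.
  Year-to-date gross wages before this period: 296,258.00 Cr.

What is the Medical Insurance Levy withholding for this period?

612.22 Cr

Medical Insurance Levy: cap 309,284.00 Cr − YTD 296,258.00 Cr = 13,026.00 Cr subject; 4.7% × 13,026.00 Cr = 612.22 Cr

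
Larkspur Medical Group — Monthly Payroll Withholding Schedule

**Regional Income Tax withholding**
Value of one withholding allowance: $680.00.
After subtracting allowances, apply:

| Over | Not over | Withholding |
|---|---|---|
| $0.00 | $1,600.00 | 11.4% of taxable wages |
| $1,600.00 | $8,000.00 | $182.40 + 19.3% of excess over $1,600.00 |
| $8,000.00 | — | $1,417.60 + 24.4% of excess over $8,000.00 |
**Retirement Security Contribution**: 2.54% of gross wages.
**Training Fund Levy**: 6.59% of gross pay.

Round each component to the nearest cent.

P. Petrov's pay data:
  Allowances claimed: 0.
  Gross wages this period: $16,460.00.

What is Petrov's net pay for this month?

Regional Income Tax: taxable = $16,460.00
  $1,417.60 + 24.4% × ($16,460.00 − $8,000.00) = $1,417.60 + 24.4% × $8,460.00 = $3,481.84
Retirement Security Contribution: 2.54% × $16,460.00 = $418.08
Training Fund Levy: 6.59% × $16,460.00 = $1,084.71
Total withheld: $3,481.84 + $418.08 + $1,084.71 = $4,984.63
Net pay: $16,460.00 − $4,984.63 = $11,475.37

$11,475.37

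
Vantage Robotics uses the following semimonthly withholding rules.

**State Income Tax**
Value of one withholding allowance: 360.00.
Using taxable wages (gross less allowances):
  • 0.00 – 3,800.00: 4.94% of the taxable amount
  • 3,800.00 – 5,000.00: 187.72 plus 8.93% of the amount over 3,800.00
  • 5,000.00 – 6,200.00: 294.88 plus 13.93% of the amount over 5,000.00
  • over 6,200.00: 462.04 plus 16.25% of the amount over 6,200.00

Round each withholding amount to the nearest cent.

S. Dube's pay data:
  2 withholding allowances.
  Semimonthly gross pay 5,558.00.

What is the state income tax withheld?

280.41

State Income Tax: taxable = 5,558.00 − 2×360.00 = 4,838.00
  187.72 + 8.93% × (4,838.00 − 3,800.00) = 187.72 + 8.93% × 1,038.00 = 280.41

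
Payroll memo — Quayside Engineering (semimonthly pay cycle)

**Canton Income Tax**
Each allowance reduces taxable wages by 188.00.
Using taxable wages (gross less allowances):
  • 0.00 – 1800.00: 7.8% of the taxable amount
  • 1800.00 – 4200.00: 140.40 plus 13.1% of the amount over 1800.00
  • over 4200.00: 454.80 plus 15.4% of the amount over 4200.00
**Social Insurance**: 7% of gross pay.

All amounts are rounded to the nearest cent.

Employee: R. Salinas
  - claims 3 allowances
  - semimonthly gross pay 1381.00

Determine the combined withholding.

Canton Income Tax: taxable = 1381.00 − 3×188.00 = 817.00
  7.8% × 817.00 = 63.73
Social Insurance: 7% × 1381.00 = 96.67
Total: 63.73 + 96.67 = 160.40

160.40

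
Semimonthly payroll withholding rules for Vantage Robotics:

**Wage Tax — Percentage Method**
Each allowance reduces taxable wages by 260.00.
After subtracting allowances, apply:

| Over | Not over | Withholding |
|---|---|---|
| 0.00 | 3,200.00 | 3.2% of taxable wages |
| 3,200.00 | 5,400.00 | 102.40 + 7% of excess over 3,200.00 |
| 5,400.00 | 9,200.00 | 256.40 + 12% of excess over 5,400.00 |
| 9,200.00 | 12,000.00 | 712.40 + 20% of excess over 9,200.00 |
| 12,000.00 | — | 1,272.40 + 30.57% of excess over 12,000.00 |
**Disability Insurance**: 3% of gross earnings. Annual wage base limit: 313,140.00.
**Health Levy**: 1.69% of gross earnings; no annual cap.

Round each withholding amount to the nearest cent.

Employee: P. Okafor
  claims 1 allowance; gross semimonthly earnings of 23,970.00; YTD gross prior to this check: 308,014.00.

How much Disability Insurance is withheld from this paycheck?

153.78

Disability Insurance: cap 313,140.00 − YTD 308,014.00 = 5,126.00 subject; 3% × 5,126.00 = 153.78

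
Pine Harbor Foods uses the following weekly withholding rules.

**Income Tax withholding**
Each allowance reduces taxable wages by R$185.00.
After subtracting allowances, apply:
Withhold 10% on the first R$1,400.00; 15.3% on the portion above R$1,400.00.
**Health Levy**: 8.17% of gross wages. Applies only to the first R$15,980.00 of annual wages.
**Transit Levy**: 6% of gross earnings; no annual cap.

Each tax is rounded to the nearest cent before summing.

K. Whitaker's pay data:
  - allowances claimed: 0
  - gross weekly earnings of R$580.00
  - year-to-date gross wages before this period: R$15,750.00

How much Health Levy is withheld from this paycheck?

R$18.79

Health Levy: cap R$15,980.00 − YTD R$15,750.00 = R$230.00 subject; 8.17% × R$230.00 = R$18.79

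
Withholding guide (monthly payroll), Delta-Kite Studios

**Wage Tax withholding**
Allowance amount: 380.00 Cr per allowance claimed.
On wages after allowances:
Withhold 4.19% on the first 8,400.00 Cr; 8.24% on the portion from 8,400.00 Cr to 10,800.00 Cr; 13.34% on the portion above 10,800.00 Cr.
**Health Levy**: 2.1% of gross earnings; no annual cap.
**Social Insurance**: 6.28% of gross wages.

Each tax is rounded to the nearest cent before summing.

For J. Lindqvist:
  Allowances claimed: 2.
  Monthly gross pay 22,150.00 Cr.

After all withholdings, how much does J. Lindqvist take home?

18,331.40 Cr

Wage Tax: taxable = 22,150.00 Cr − 2×380.00 Cr = 21,390.00 Cr
  549.72 Cr + 13.34% × (21,390.00 Cr − 10,800.00 Cr) = 549.72 Cr + 13.34% × 10,590.00 Cr = 1,962.43 Cr
Health Levy: 2.1% × 22,150.00 Cr = 465.15 Cr
Social Insurance: 6.28% × 22,150.00 Cr = 1,391.02 Cr
Total withheld: 1,962.43 Cr + 465.15 Cr + 1,391.02 Cr = 3,818.60 Cr
Net pay: 22,150.00 Cr − 3,818.60 Cr = 18,331.40 Cr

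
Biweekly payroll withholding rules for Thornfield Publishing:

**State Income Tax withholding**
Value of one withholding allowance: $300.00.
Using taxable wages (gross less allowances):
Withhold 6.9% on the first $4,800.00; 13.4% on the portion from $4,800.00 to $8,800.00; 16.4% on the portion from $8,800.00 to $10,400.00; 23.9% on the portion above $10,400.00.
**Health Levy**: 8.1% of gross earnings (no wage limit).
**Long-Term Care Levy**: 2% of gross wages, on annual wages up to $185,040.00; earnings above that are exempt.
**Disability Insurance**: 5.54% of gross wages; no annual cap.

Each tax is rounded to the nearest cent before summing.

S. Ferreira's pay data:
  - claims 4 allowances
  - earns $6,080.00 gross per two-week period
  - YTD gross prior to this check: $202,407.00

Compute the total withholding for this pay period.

$1,171.23

State Income Tax: taxable = $6,080.00 − 4×$300.00 = $4,880.00
  $331.20 + 13.4% × ($4,880.00 − $4,800.00) = $331.20 + 13.4% × $80.00 = $341.92
Health Levy: 8.1% × $6,080.00 = $492.48
Long-Term Care Levy: YTD $202,407.00 ≥ cap $185,040.00 → $0.00
Disability Insurance: 5.54% × $6,080.00 = $336.83
Total: $341.92 + $492.48 + $0.00 + $336.83 = $1,171.23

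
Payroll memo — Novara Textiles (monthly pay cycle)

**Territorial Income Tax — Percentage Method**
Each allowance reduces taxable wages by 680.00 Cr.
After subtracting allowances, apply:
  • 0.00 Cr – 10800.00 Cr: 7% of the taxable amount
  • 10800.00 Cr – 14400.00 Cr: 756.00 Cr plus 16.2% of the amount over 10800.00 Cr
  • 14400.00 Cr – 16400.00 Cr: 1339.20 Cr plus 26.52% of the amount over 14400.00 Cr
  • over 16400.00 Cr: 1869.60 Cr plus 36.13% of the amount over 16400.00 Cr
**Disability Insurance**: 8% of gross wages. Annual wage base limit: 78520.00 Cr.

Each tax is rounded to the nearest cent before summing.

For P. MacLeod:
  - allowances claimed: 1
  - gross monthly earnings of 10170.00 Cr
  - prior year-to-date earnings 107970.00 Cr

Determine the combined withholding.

664.30 Cr

Territorial Income Tax: taxable = 10170.00 Cr − 1×680.00 Cr = 9490.00 Cr
  7% × 9490.00 Cr = 664.30 Cr
Disability Insurance: YTD 107970.00 Cr ≥ cap 78520.00 Cr → 0.00 Cr
Total: 664.30 Cr + 0.00 Cr = 664.30 Cr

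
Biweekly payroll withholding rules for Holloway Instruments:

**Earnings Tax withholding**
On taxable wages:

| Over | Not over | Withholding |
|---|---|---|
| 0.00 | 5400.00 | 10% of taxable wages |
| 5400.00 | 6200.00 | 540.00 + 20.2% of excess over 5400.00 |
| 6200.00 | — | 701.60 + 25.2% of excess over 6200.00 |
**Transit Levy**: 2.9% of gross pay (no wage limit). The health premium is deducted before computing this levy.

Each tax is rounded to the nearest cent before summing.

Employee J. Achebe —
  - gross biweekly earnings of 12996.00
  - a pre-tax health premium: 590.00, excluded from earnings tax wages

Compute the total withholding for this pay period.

2625.28

Earnings Tax: taxable = 12996.00 − 590.00 = 12406.00
  701.60 + 25.2% × (12406.00 − 6200.00) = 701.60 + 25.2% × 6206.00 = 2265.51
Transit Levy: 2.9% × 12406.00 = 359.77
Total: 2265.51 + 359.77 = 2625.28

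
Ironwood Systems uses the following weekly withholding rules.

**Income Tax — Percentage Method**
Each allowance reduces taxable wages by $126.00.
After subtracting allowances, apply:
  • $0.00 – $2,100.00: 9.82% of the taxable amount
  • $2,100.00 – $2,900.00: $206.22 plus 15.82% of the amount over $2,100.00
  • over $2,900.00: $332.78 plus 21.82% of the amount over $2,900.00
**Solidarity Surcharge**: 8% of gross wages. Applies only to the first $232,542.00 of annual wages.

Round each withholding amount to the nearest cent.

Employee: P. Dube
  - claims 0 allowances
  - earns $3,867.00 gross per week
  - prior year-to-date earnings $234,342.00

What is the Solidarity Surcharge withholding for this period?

Solidarity Surcharge: YTD $234,342.00 ≥ cap $232,542.00 → $0.00

$0.00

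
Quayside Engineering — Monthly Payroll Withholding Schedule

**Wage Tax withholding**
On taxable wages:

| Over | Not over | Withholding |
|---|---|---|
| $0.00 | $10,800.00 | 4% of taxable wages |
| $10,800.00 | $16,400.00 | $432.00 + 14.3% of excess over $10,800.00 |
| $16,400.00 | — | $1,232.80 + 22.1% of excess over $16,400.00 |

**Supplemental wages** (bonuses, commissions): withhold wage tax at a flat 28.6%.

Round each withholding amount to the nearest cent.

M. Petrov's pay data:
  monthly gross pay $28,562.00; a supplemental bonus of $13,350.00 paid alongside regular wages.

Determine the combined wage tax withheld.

$7,738.70

Wage Tax: taxable = $28,562.00
  $1,232.80 + 22.1% × ($28,562.00 − $16,400.00) = $1,232.80 + 22.1% × $12,162.00 = $3,920.60
Supplemental (28.6% flat on bonus): 28.6% × $13,350.00 = $3,818.10
Total wage tax: $3,920.60 + $3,818.10 = $7,738.70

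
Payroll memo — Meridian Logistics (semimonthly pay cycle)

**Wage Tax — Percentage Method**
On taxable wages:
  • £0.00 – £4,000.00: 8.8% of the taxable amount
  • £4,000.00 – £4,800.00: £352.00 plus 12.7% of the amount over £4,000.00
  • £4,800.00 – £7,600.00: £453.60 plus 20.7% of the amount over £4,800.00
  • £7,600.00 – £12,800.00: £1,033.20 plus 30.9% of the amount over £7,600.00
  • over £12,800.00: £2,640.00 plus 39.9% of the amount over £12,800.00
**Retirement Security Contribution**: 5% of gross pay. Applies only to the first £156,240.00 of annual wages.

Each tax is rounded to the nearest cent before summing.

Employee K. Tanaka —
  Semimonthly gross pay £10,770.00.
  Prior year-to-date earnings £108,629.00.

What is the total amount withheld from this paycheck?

£2,551.23

Wage Tax: taxable = £10,770.00
  £1,033.20 + 30.9% × (£10,770.00 − £7,600.00) = £1,033.20 + 30.9% × £3,170.00 = £2,012.73
Retirement Security Contribution: 5% × £10,770.00 = £538.50
Total: £2,012.73 + £538.50 = £2,551.23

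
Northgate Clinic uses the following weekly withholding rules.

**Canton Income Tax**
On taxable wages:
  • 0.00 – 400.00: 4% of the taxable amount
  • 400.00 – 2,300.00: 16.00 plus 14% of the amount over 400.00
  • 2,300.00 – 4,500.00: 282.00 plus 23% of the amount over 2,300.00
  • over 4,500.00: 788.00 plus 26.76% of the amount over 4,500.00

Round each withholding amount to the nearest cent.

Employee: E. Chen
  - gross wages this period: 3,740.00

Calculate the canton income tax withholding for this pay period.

613.20

Canton Income Tax: taxable = 3,740.00
  282.00 + 23% × (3,740.00 − 2,300.00) = 282.00 + 23% × 1,440.00 = 613.20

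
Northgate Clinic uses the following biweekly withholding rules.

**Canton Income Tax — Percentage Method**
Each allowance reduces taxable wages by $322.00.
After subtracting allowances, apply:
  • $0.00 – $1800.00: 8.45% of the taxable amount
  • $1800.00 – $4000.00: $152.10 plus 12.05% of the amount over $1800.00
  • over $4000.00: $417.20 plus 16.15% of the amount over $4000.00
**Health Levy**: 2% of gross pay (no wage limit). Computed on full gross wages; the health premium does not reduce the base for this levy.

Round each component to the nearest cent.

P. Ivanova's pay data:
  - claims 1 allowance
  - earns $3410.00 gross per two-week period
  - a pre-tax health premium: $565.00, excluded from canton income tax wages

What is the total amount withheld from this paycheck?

Canton Income Tax: taxable = $3410.00 − $565.00 − 1×$322.00 = $2523.00
  $152.10 + 12.05% × ($2523.00 − $1800.00) = $152.10 + 12.05% × $723.00 = $239.22
Health Levy: 2% × $3410.00 = $68.20
Total: $239.22 + $68.20 = $307.42

$307.42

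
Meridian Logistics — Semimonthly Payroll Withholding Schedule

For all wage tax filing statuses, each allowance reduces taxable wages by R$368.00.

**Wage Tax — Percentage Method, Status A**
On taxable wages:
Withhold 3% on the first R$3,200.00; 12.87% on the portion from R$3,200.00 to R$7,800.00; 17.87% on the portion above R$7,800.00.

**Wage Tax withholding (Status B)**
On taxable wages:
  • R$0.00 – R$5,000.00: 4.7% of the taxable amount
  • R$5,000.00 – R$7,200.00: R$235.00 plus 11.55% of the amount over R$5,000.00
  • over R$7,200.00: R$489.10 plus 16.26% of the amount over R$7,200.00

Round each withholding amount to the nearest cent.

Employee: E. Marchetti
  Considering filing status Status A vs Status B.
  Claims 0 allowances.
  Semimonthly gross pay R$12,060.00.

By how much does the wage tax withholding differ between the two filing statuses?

Wage Tax (Status A): taxable = R$12,060.00
  R$688.02 + 17.87% × (R$12,060.00 − R$7,800.00) = R$688.02 + 17.87% × R$4,260.00 = R$1,449.28
Wage Tax (Status B): taxable = R$12,060.00
  R$489.10 + 16.26% × (R$12,060.00 − R$7,200.00) = R$489.10 + 16.26% × R$4,860.00 = R$1,279.34
Difference: |R$1,449.28 − R$1,279.34| = R$169.94 (higher under Status A)

R$169.94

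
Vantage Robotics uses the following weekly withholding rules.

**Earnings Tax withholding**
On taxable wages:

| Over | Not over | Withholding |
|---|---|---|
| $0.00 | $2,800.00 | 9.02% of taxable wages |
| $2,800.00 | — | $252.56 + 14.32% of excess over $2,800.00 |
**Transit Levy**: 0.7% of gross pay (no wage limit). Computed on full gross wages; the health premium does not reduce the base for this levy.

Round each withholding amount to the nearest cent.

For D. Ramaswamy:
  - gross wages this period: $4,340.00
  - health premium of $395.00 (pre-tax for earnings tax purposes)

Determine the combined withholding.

Earnings Tax: taxable = $4,340.00 − $395.00 = $3,945.00
  $252.56 + 14.32% × ($3,945.00 − $2,800.00) = $252.56 + 14.32% × $1,145.00 = $416.52
Transit Levy: 0.7% × $4,340.00 = $30.38
Total: $416.52 + $30.38 = $446.90

$446.90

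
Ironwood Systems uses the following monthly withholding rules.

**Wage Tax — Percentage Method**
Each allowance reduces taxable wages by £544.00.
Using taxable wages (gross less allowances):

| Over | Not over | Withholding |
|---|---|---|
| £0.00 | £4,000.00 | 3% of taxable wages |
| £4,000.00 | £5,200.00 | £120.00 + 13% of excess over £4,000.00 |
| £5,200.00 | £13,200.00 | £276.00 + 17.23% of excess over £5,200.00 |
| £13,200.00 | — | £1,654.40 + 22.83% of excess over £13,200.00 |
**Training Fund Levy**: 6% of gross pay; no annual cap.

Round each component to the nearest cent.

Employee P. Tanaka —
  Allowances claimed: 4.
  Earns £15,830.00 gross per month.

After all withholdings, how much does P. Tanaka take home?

Wage Tax: taxable = £15,830.00 − 4×£544.00 = £13,654.00
  £1,654.40 + 22.83% × (£13,654.00 − £13,200.00) = £1,654.40 + 22.83% × £454.00 = £1,758.05
Training Fund Levy: 6% × £15,830.00 = £949.80
Total withheld: £1,758.05 + £949.80 = £2,707.85
Net pay: £15,830.00 − £2,707.85 = £13,122.15

£13,122.15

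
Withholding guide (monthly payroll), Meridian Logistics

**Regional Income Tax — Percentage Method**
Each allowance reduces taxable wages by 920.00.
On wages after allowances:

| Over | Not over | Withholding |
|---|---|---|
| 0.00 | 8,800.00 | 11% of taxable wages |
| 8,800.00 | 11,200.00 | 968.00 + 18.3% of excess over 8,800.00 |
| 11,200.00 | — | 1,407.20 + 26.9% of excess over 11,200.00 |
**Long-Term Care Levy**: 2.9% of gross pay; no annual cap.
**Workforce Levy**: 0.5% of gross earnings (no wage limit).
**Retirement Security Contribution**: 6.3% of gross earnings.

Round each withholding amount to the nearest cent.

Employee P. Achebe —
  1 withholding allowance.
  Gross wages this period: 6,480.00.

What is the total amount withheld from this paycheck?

Regional Income Tax: taxable = 6,480.00 − 1×920.00 = 5,560.00
  11% × 5,560.00 = 611.60
Long-Term Care Levy: 2.9% × 6,480.00 = 187.92
Workforce Levy: 0.5% × 6,480.00 = 32.40
Retirement Security Contribution: 6.3% × 6,480.00 = 408.24
Total: 611.60 + 187.92 + 32.40 + 408.24 = 1,240.16

1,240.16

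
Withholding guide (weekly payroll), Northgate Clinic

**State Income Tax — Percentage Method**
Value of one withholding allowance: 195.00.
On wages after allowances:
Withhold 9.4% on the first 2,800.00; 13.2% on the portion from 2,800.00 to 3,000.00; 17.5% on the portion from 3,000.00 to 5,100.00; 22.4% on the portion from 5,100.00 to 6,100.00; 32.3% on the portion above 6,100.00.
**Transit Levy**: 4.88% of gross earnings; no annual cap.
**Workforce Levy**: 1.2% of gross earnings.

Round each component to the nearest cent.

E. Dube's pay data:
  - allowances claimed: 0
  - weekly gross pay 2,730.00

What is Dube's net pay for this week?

State Income Tax: taxable = 2,730.00
  9.4% × 2,730.00 = 256.62
Transit Levy: 4.88% × 2,730.00 = 133.22
Workforce Levy: 1.2% × 2,730.00 = 32.76
Total withheld: 256.62 + 133.22 + 32.76 = 422.60
Net pay: 2,730.00 − 422.60 = 2,307.40

2,307.40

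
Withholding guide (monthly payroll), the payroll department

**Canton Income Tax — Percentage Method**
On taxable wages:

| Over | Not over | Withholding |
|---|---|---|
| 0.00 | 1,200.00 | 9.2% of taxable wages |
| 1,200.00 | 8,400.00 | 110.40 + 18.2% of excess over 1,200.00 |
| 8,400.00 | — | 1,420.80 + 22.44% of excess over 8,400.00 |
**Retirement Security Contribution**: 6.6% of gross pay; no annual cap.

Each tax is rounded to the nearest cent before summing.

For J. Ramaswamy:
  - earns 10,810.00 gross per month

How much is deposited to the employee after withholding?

Canton Income Tax: taxable = 10,810.00
  1,420.80 + 22.44% × (10,810.00 − 8,400.00) = 1,420.80 + 22.44% × 2,410.00 = 1,961.60
Retirement Security Contribution: 6.6% × 10,810.00 = 713.46
Total withheld: 1,961.60 + 713.46 = 2,675.06
Net pay: 10,810.00 − 2,675.06 = 8,134.94

8,134.94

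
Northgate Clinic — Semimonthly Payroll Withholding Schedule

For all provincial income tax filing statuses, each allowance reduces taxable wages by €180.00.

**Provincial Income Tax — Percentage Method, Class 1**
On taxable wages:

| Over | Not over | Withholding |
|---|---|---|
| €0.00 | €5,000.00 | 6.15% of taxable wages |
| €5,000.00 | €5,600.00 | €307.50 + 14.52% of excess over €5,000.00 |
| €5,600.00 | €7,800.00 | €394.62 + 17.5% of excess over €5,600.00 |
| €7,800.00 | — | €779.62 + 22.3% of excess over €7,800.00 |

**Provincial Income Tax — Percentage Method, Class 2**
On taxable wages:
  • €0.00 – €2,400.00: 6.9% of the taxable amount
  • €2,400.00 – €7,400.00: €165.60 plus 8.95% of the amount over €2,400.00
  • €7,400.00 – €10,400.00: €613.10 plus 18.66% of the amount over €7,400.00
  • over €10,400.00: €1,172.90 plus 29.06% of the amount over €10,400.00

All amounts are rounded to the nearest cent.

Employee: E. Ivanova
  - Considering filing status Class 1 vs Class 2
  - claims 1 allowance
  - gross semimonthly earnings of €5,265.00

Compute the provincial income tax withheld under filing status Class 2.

€405.91

Provincial Income Tax (Class 2): taxable = €5,265.00 − 1×€180.00 = €5,085.00
  €165.60 + 8.95% × (€5,085.00 − €2,400.00) = €165.60 + 8.95% × €2,685.00 = €405.91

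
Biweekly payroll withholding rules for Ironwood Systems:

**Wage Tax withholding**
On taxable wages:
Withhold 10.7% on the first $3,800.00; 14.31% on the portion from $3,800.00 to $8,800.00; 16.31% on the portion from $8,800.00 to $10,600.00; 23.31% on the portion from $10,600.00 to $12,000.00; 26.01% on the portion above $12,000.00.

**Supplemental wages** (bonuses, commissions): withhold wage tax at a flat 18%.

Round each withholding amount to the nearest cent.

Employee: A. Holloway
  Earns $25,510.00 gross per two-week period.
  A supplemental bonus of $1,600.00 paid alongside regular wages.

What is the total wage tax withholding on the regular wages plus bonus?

Wage Tax: taxable = $25,510.00
  $1,742.02 + 26.01% × ($25,510.00 − $12,000.00) = $1,742.02 + 26.01% × $13,510.00 = $5,255.97
Supplemental (18% flat on bonus): 18% × $1,600.00 = $288.00
Total wage tax: $5,255.97 + $288.00 = $5,543.97

$5,543.97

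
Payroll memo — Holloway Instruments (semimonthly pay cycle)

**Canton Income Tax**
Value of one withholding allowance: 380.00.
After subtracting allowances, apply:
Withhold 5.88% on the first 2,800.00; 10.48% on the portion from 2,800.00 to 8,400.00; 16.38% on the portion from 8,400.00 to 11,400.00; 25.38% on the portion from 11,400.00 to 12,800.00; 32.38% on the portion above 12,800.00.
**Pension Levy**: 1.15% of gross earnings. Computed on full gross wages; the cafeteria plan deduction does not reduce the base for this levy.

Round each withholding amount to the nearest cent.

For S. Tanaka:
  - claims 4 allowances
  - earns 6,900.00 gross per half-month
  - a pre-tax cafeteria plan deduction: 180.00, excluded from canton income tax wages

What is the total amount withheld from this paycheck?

495.51

Canton Income Tax: taxable = 6,900.00 − 180.00 − 4×380.00 = 5,200.00
  164.64 + 10.48% × (5,200.00 − 2,800.00) = 164.64 + 10.48% × 2,400.00 = 416.16
Pension Levy: 1.15% × 6,900.00 = 79.35
Total: 416.16 + 79.35 = 495.51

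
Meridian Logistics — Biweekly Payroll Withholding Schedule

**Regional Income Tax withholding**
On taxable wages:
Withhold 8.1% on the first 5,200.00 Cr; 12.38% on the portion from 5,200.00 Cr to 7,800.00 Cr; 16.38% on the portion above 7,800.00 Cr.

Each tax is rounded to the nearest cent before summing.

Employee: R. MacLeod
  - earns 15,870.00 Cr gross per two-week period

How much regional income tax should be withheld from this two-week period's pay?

Regional Income Tax: taxable = 15,870.00 Cr
  743.08 Cr + 16.38% × (15,870.00 Cr − 7,800.00 Cr) = 743.08 Cr + 16.38% × 8,070.00 Cr = 2,064.95 Cr

2,064.95 Cr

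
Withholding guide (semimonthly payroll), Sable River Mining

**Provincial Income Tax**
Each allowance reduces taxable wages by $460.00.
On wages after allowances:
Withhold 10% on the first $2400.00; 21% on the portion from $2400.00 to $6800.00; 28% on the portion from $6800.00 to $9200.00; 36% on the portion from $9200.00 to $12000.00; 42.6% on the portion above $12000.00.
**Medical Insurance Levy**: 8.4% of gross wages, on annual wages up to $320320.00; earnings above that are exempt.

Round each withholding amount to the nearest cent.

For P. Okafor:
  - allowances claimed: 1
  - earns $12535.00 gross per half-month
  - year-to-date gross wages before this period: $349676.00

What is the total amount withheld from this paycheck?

Provincial Income Tax: taxable = $12535.00 − 1×$460.00 = $12075.00
  $2844.00 + 42.6% × ($12075.00 − $12000.00) = $2844.00 + 42.6% × $75.00 = $2875.95
Medical Insurance Levy: YTD $349676.00 ≥ cap $320320.00 → $0.00
Total: $2875.95 + $0.00 = $2875.95

$2875.95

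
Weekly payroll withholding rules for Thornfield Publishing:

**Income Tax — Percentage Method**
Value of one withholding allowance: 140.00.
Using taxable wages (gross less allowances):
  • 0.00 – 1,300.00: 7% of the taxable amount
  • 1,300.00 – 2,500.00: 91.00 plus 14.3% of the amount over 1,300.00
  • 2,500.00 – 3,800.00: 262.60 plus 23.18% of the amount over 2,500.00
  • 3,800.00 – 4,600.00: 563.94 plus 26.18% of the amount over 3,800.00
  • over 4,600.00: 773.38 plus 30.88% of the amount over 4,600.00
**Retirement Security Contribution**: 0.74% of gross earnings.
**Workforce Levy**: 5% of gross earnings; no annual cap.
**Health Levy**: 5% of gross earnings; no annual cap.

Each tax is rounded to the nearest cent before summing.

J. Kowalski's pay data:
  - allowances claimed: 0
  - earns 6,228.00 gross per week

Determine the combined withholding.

Income Tax: taxable = 6,228.00
  773.38 + 30.88% × (6,228.00 − 4,600.00) = 773.38 + 30.88% × 1,628.00 = 1,276.11
Retirement Security Contribution: 0.74% × 6,228.00 = 46.09
Workforce Levy: 5% × 6,228.00 = 311.40
Health Levy: 5% × 6,228.00 = 311.40
Total: 1,276.11 + 46.09 + 311.40 + 311.40 = 1,945.00

1,945.00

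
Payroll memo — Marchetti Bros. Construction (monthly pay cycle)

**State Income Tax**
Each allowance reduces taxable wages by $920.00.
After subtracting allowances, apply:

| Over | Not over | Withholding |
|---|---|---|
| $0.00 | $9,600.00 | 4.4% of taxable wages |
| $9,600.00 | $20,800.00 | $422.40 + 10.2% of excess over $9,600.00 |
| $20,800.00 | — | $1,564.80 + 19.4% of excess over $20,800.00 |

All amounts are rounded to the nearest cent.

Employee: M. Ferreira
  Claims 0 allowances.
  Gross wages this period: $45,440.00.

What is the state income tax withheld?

$6,344.96

State Income Tax: taxable = $45,440.00
  $1,564.80 + 19.4% × ($45,440.00 − $20,800.00) = $1,564.80 + 19.4% × $24,640.00 = $6,344.96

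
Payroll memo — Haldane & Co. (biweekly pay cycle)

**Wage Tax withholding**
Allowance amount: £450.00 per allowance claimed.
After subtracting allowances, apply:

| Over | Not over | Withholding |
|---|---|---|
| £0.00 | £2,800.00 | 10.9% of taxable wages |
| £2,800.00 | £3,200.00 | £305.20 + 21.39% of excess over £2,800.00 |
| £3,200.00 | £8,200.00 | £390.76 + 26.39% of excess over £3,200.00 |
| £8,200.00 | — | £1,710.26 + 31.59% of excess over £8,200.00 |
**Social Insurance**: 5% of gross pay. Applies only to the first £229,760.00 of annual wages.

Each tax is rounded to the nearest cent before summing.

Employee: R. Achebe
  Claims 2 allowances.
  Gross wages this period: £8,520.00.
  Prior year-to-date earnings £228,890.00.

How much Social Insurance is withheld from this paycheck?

Social Insurance: cap £229,760.00 − YTD £228,890.00 = £870.00 subject; 5% × £870.00 = £43.50

£43.50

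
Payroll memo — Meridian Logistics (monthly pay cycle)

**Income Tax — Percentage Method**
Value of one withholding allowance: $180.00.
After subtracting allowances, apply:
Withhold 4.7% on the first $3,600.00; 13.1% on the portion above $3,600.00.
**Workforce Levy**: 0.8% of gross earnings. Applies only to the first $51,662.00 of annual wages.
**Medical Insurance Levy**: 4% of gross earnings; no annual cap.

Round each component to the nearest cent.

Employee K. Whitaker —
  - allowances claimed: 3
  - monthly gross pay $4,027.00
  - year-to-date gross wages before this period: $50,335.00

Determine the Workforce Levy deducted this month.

$10.62

Workforce Levy: cap $51,662.00 − YTD $50,335.00 = $1,327.00 subject; 0.8% × $1,327.00 = $10.62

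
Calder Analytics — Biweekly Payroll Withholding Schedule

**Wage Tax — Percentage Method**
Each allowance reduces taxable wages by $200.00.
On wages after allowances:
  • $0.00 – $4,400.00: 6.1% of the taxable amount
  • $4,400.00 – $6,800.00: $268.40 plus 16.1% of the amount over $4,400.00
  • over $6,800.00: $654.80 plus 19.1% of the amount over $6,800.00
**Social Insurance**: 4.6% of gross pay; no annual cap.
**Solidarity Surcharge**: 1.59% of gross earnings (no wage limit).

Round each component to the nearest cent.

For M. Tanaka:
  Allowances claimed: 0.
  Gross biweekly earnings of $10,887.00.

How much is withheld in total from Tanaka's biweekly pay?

Wage Tax: taxable = $10,887.00
  $654.80 + 19.1% × ($10,887.00 − $6,800.00) = $654.80 + 19.1% × $4,087.00 = $1,435.42
Social Insurance: 4.6% × $10,887.00 = $500.80
Solidarity Surcharge: 1.59% × $10,887.00 = $173.10
Total: $1,435.42 + $500.80 + $173.10 = $2,109.32

$2,109.32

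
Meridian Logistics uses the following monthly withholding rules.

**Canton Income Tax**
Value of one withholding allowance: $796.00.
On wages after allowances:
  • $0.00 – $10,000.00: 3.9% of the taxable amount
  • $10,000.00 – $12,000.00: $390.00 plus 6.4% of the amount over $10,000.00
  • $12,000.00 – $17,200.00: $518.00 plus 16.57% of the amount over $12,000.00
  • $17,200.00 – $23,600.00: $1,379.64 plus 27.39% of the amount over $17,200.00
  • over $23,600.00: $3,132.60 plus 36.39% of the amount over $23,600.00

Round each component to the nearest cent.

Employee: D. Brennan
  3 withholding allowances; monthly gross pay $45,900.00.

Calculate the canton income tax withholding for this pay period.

$10,378.58

Canton Income Tax: taxable = $45,900.00 − 3×$796.00 = $43,512.00
  $3,132.60 + 36.39% × ($43,512.00 − $23,600.00) = $3,132.60 + 36.39% × $19,912.00 = $10,378.58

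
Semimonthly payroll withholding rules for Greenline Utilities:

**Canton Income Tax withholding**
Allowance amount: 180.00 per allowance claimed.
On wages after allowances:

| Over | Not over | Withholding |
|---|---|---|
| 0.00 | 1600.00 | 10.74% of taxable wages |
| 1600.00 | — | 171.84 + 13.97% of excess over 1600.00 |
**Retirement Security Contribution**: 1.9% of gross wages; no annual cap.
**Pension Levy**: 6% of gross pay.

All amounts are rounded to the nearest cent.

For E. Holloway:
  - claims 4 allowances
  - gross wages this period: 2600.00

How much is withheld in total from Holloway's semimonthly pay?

Canton Income Tax: taxable = 2600.00 − 4×180.00 = 1880.00
  171.84 + 13.97% × (1880.00 − 1600.00) = 171.84 + 13.97% × 280.00 = 210.96
Retirement Security Contribution: 1.9% × 2600.00 = 49.40
Pension Levy: 6% × 2600.00 = 156.00
Total: 210.96 + 49.40 + 156.00 = 416.36

416.36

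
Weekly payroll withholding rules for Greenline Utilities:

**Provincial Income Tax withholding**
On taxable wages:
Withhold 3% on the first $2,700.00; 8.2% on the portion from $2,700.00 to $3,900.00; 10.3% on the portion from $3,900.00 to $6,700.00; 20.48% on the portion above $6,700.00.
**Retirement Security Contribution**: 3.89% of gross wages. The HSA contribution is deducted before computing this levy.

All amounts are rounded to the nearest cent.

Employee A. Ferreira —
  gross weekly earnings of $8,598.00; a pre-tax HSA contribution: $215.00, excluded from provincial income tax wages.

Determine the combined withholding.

Provincial Income Tax: taxable = $8,598.00 − $215.00 = $8,383.00
  $467.80 + 20.48% × ($8,383.00 − $6,700.00) = $467.80 + 20.48% × $1,683.00 = $812.48
Retirement Security Contribution: 3.89% × $8,383.00 = $326.10
Total: $812.48 + $326.10 = $1,138.58

$1,138.58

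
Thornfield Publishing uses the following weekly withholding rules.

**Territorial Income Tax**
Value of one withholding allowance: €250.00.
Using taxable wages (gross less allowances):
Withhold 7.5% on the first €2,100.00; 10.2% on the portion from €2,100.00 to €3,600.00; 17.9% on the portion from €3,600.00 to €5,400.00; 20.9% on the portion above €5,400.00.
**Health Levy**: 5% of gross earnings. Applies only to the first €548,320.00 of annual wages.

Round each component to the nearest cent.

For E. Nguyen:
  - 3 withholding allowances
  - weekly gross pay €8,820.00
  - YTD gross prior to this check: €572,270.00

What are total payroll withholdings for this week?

Territorial Income Tax: taxable = €8,820.00 − 3×€250.00 = €8,070.00
  €632.70 + 20.9% × (€8,070.00 − €5,400.00) = €632.70 + 20.9% × €2,670.00 = €1,190.73
Health Levy: YTD €572,270.00 ≥ cap €548,320.00 → €0.00
Total: €1,190.73 + €0.00 = €1,190.73

€1,190.73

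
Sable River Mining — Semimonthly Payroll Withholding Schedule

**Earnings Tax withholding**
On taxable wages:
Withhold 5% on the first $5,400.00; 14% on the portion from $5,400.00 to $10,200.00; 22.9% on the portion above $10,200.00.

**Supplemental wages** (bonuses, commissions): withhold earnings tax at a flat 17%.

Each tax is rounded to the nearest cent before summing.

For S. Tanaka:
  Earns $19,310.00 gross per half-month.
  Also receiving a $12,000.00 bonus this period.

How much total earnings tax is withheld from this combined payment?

Earnings Tax: taxable = $19,310.00
  $942.00 + 22.9% × ($19,310.00 − $10,200.00) = $942.00 + 22.9% × $9,110.00 = $3,028.19
Supplemental (17% flat on bonus): 17% × $12,000.00 = $2,040.00
Total earnings tax: $3,028.19 + $2,040.00 = $5,068.19

$5,068.19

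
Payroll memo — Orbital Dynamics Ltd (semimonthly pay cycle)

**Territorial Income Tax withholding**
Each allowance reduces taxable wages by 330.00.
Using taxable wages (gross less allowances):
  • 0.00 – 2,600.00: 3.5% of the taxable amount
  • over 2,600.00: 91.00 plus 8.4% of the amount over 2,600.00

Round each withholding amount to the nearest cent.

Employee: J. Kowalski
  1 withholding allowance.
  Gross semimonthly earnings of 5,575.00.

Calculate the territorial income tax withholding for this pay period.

Territorial Income Tax: taxable = 5,575.00 − 1×330.00 = 5,245.00
  91.00 + 8.4% × (5,245.00 − 2,600.00) = 91.00 + 8.4% × 2,645.00 = 313.18

313.18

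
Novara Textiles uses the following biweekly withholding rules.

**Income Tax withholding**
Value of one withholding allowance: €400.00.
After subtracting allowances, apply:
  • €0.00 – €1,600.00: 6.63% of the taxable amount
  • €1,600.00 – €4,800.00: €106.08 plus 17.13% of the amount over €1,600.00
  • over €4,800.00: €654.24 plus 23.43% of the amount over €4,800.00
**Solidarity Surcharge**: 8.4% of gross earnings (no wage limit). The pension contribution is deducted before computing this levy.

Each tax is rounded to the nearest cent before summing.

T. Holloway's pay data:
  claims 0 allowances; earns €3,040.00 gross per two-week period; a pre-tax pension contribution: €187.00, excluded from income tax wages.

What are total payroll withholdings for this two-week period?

Income Tax: taxable = €3,040.00 − €187.00 = €2,853.00
  €106.08 + 17.13% × (€2,853.00 − €1,600.00) = €106.08 + 17.13% × €1,253.00 = €320.72
Solidarity Surcharge: 8.4% × €2,853.00 = €239.65
Total: €320.72 + €239.65 = €560.37

€560.37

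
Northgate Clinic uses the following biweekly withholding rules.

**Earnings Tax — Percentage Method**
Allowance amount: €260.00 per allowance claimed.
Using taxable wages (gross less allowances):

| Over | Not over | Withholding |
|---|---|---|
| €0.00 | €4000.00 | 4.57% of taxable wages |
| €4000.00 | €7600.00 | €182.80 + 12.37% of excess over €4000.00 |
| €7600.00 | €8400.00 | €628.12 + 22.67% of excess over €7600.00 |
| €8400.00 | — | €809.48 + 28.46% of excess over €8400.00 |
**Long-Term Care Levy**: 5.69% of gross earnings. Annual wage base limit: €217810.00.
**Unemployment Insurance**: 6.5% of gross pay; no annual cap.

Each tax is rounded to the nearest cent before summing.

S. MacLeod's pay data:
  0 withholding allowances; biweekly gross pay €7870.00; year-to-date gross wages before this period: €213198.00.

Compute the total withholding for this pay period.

€1463.30

Earnings Tax: taxable = €7870.00
  €628.12 + 22.67% × (€7870.00 − €7600.00) = €628.12 + 22.67% × €270.00 = €689.33
Long-Term Care Levy: cap €217810.00 − YTD €213198.00 = €4612.00 subject; 5.69% × €4612.00 = €262.42
Unemployment Insurance: 6.5% × €7870.00 = €511.55
Total: €689.33 + €262.42 + €511.55 = €1463.30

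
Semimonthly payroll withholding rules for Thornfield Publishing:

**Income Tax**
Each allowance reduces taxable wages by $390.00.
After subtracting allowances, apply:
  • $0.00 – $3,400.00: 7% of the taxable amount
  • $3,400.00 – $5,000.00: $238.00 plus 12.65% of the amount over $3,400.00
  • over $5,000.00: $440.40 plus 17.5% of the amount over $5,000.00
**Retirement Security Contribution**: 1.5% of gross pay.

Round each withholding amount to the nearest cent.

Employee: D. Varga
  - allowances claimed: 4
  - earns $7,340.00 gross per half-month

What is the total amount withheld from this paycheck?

$687.00

Income Tax: taxable = $7,340.00 − 4×$390.00 = $5,780.00
  $440.40 + 17.5% × ($5,780.00 − $5,000.00) = $440.40 + 17.5% × $780.00 = $576.90
Retirement Security Contribution: 1.5% × $7,340.00 = $110.10
Total: $576.90 + $110.10 = $687.00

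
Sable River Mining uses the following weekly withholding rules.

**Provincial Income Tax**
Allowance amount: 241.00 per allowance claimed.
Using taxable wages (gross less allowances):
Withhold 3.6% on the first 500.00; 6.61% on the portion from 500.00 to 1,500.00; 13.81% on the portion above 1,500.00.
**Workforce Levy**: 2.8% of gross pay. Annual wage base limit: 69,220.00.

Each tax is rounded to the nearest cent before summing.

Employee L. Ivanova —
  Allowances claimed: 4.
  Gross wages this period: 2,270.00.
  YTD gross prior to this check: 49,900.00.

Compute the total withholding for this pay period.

Provincial Income Tax: taxable = 2,270.00 − 4×241.00 = 1,306.00
  18.00 + 6.61% × (1,306.00 − 500.00) = 18.00 + 6.61% × 806.00 = 71.28
Workforce Levy: 2.8% × 2,270.00 = 63.56
Total: 71.28 + 63.56 = 134.84

134.84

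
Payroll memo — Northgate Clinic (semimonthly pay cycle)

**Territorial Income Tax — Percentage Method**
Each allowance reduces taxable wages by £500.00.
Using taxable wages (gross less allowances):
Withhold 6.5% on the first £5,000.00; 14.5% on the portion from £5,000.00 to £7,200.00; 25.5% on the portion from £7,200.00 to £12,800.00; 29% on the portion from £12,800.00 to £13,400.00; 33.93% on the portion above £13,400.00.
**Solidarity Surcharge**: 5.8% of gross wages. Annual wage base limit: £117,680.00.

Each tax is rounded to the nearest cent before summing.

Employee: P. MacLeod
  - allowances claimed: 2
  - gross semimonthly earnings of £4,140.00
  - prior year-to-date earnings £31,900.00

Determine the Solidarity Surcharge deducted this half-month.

£240.12

Solidarity Surcharge: 5.8% × £4,140.00 = £240.12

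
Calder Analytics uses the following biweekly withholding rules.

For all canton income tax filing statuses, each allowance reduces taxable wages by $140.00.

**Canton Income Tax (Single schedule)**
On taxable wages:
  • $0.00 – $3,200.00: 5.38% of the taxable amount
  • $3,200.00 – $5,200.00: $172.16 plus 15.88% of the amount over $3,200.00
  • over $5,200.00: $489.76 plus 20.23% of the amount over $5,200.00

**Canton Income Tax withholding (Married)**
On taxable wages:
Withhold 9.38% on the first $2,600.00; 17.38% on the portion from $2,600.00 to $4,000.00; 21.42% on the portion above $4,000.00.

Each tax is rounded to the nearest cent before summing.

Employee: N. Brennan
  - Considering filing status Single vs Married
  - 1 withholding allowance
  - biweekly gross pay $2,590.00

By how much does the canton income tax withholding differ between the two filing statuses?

Canton Income Tax (Single): taxable = $2,590.00 − 1×$140.00 = $2,450.00
  5.38% × $2,450.00 = $131.81
Canton Income Tax (Married): taxable = $2,590.00 − 1×$140.00 = $2,450.00
  9.38% × $2,450.00 = $229.81
Difference: |$131.81 − $229.81| = $98.00 (higher under Married)

$98.00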